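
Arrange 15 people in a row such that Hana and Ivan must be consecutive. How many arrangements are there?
Treat the 2 as one block: (15-2+1)! × 2! = 87178291200 × 2 = 174356582400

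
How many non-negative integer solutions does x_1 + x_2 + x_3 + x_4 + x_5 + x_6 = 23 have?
C(23+6-1, 6-1) = C(28, 5) = 98280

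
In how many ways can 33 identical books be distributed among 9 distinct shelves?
C(33+9-1, 9-1) = C(41, 8) = 95548245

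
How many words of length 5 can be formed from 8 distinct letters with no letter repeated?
P(8,5) = 8!/(8-5)! = 6720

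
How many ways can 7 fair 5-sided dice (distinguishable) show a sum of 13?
Coefficient of x^13 in (x + x² + ... + x^5)^7. By inclusion-exclusion on dice exceeding 5: Σ_j (-1)^j C(7,j)·C(13-1-5j, 6) = C(7,0)·C(12,6) - C(7,1)·C(7,6) = 1·924 - 7·7 = 875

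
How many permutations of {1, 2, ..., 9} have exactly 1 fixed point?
Choose the 1 fixed point C(9,1) = 9, derange the rest: !8 = Σ_{j=0}^{8} (-1)^j·8!/j! = 40320 - 40320 + 20160 - 6720 + 1680 - 336 + 56 - 8 + 1 = 14833. Product = 9 × 14833 = 133497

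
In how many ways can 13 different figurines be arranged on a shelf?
13! = 6227020800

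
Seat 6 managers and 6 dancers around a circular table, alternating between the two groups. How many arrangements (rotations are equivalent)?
Fix one of the managers: (6-1)! ways for the remaining managers, × 6! ways for the dancers = 120 × 720 = 86400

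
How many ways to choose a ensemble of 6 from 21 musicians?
C(21,6) = 21!/(6!×15!) = 54264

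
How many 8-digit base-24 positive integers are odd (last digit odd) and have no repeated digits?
Last∈{1,3,5,7,9,11,13,15,17,19,21,23}. Last=0: 0. Last nonzero: 12×22×P(22,6) = 14182439040. Total = 14182439040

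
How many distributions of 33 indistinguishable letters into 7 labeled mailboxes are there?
C(33+7-1, 7-1) = C(39, 6) = 3262623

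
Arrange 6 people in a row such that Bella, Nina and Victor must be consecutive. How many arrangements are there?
Treat the 3 as one block: (6-3+1)! × 3! = 24 × 6 = 144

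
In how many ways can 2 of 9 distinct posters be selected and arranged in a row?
P(9,2) = 9!/(9-2)! = 72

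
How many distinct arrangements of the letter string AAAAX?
5! / (4! × 1!) = 5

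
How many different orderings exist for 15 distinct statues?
15! = 1307674368000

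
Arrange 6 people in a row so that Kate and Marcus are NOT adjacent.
Total - adjacent = 6! - (6-1)!×2 = 720 - 240 = 480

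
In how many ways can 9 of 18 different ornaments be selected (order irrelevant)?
C(18,9) = 18!/(9!×9!) = 48620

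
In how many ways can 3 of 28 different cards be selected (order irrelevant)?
C(28,3) = 28!/(3!×25!) = 3276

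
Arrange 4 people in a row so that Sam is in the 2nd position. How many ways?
Fix one position: (4-1)! = 6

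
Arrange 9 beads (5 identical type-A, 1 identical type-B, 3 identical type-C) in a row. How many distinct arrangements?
9! / (5! × 1! × 3!) = 504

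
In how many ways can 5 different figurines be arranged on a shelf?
5! = 120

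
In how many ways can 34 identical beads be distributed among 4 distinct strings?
C(34+4-1, 4-1) = C(37, 3) = 7770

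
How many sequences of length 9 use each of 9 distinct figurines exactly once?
9! = 362880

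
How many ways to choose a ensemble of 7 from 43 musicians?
C(43,7) = 43!/(7!×36!) = 32224114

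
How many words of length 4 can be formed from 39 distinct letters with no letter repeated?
P(39,4) = 39!/(39-4)! = 1974024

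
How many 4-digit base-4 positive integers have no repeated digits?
First digit: 3 choices (nonzero). Then descending: 3 × 3 × 2 × 1 = 18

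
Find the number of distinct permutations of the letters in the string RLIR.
4! / (1! × 2! × 1!) = 12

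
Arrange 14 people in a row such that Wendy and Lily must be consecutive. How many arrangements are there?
Treat the 2 as one block: (14-2+1)! × 2! = 6227020800 × 2 = 12454041600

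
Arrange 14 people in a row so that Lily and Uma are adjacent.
Treat as block: (14-1)! × 2! = 6227020800 × 2 = 12454041600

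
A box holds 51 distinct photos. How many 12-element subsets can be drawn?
C(51,12) = 51!/(12!×39!) = 158753389900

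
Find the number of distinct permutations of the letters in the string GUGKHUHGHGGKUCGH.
16! / (4! × 1! × 3! × 2! × 6!) = 100900800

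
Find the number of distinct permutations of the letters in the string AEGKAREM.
8! / (1! × 1! × 1! × 1! × 2! × 2!) = 10080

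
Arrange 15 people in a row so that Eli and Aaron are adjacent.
Treat as block: (15-1)! × 2! = 87178291200 × 2 = 174356582400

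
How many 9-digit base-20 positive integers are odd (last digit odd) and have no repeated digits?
Last∈{1,3,5,7,9,11,13,15,17,19}. Last=0: 0. Last nonzero: 10×18×P(18,7) = 28870732800. Total = 28870732800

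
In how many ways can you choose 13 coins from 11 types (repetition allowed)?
C(13+11-1, 11-1) = C(23, 10) = 1144066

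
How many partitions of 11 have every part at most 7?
Let r_j(i) = number of partitions of i into parts ≤ j, for i = 0..11. r_1(i) = 1 for all i; r_j(i) = r_{j-1}(i) + r_j(i-j). Rows j = 2..7: ≤2: 1 1 2 2 3 3 4 4 5 5 6 6; ≤3: 1 1 2 3 4 5 7 8 10 12 14 16; ≤4: 1 1 2 3 5 6 9 11 15 18 23 27; ≤5: 1 1 2 3 5 7 10 13 18 23 30 37; ≤6: 1 1 2 3 5 7 11 14 20 26 35 44; ≤7: 1 1 2 3 5 7 11 15 21 28 38 49. r_7(11) = 49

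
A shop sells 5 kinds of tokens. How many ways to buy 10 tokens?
C(10+5-1, 5-1) = C(14, 4) = 1001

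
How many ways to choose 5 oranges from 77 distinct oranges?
C(77,5) = 77!/(5!×72!) = 19757815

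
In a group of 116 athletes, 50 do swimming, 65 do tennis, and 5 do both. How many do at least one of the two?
|A∪B| = |A| + |B| - |A∩B| = 50 + 65 - 5 = 110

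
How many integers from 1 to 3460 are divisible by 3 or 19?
⌊3460/3⌋ + ⌊3460/19⌋ - ⌊3460/57⌋ = 1153 + 182 - 60 = 1275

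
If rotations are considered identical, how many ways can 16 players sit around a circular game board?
Circular: fix one position, arrange the rest. (16-1)! = 1307674368000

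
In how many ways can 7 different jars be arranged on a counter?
7! = 5040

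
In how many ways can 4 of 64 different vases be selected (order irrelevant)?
C(64,4) = 64!/(4!×60!) = 635376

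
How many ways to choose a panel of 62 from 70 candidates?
C(70,62) = 70!/(62!×8!) = 9440350920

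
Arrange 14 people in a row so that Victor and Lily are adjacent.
Treat as block: (14-1)! × 2! = 6227020800 × 2 = 12454041600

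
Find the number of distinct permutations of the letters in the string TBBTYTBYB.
9! / (2! × 3! × 4!) = 1260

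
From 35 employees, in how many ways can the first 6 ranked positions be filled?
P(35,6) = 35!/(35-6)! = 1168675200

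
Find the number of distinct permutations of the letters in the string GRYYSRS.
7! / (2! × 1! × 2! × 2!) = 630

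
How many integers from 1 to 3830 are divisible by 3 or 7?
⌊3830/3⌋ + ⌊3830/7⌋ - ⌊3830/21⌋ = 1276 + 547 - 182 = 1641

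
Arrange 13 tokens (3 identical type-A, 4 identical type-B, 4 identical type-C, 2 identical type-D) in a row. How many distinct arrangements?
13! / (3! × 4! × 4! × 2!) = 900900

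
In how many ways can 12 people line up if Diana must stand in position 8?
Fix one position: (12-1)! = 39916800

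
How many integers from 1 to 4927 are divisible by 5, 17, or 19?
⌊4927/5⌋+⌊4927/17⌋+⌊4927/19⌋ - ⌊4927/85⌋-⌊4927/95⌋-⌊4927/323⌋ + ⌊4927/1615⌋ = 985+289+259 - 57-51-15 + 3 = 1413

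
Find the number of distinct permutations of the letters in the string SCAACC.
6! / (2! × 1! × 3!) = 60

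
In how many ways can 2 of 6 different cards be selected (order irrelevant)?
C(6,2) = 6!/(2!×4!) = 15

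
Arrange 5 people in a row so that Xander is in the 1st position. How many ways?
Fix one position: (5-1)! = 24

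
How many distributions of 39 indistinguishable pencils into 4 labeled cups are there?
C(39+4-1, 4-1) = C(42, 3) = 11480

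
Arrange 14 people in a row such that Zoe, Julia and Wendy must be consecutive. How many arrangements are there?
Treat the 3 as one block: (14-3+1)! × 3! = 479001600 × 6 = 2874009600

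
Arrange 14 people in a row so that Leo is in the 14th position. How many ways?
Fix one position: (14-1)! = 6227020800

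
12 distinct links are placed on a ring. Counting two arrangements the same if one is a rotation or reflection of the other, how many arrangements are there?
(12-1)!/2 = 39916800/2 = 19958400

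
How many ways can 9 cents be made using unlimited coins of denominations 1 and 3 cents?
Coefficient of x^9 in 1/(1-x^1) · 1/(1-x^3). Use j coins of 3 for j = 0..⌊9/3⌋ = 3, the rest in 1s: 3 + 1 = 4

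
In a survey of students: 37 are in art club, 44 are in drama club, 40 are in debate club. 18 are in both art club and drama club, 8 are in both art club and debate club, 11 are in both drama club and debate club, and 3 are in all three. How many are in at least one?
|A∪B∪C| = 37+44+40-18-8-11+3 = 87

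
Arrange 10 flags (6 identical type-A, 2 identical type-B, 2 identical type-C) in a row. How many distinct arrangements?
10! / (6! × 2! × 2!) = 1260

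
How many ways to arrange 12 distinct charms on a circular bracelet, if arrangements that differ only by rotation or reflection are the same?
(12-1)!/2 = 39916800/2 = 19958400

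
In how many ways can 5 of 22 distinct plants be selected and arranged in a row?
P(22,5) = 22!/(22-5)! = 3160080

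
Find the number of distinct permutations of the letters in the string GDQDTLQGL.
9! / (2! × 2! × 1! × 2! × 2!) = 22680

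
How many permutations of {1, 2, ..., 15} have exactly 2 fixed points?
Choose the 2 fixed points C(15,2) = 105, derange the rest: !13 = Σ_{j=0}^{13} (-1)^j·13!/j! = 6227020800 - 6227020800 + 3113510400 - 1037836800 + 259459200 - 51891840 + 8648640 - 1235520 + 154440 - 17160 + 1716 - 156 + 13 - 1 = 2290792932. Product = 105 × 2290792932 = 240533257860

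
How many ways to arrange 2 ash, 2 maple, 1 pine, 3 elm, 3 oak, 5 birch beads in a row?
16! / (2! × 2! × 1! × 3! × 3! × 5!) = 1210809600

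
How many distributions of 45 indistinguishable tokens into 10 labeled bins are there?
C(45+10-1, 10-1) = C(54, 9) = 5317936260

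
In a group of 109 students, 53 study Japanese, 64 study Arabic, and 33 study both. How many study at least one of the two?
|A∪B| = |A| + |B| - |A∩B| = 53 + 64 - 33 = 84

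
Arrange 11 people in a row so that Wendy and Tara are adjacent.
Treat as block: (11-1)! × 2! = 3628800 × 2 = 7257600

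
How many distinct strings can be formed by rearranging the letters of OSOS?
4! / (2! × 2!) = 6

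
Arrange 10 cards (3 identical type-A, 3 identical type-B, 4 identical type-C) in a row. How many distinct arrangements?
10! / (3! × 3! × 4!) = 4200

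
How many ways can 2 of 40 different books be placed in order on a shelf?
P(40,2) = 40!/(40-2)! = 1560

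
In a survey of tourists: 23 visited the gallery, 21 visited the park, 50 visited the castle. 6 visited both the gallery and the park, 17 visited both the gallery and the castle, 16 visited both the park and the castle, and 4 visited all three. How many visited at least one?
|A∪B∪C| = 23+21+50-6-17-16+4 = 59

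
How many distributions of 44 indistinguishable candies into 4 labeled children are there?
C(44+4-1, 4-1) = C(47, 3) = 16215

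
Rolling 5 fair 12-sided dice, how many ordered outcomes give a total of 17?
Coefficient of x^17 in (x + x² + ... + x^12)^5. By inclusion-exclusion on dice exceeding 12: Σ_j (-1)^j C(5,j)·C(17-1-12j, 4) = C(5,0)·C(16,4) - C(5,1)·C(4,4) = 1·1820 - 5·1 = 1815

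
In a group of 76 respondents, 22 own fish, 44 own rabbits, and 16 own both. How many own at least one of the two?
|A∪B| = |A| + |B| - |A∩B| = 22 + 44 - 16 = 50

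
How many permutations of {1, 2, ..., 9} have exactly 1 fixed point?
Choose the 1 fixed point C(9,1) = 9, derange the rest: !8 = Σ_{j=0}^{8} (-1)^j·8!/j! = 40320 - 40320 + 20160 - 6720 + 1680 - 336 + 56 - 8 + 1 = 14833. Product = 9 × 14833 = 133497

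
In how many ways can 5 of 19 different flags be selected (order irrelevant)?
C(19,5) = 19!/(5!×14!) = 11628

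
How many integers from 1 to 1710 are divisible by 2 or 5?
⌊1710/2⌋ + ⌊1710/5⌋ - ⌊1710/10⌋ = 855 + 342 - 171 = 1026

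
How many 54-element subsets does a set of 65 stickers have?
C(65,54) = 65!/(54!×11!) = 895068996640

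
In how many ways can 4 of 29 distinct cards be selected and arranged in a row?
P(29,4) = 29!/(29-4)! = 570024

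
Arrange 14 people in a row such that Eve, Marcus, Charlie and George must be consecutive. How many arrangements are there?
Treat the 4 as one block: (14-4+1)! × 4! = 39916800 × 24 = 958003200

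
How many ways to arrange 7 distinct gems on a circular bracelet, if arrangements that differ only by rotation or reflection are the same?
(7-1)!/2 = 720/2 = 360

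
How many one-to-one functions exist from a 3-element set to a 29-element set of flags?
P(29,3) = 29!/(29-3)! = 21924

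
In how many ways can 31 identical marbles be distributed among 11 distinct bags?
C(31+11-1, 11-1) = C(41, 10) = 1121099408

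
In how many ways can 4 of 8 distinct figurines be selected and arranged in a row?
P(8,4) = 8!/(8-4)! = 1680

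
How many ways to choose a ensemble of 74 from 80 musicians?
C(80,74) = 80!/(74!×6!) = 300500200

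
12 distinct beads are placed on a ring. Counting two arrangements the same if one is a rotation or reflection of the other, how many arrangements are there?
(12-1)!/2 = 39916800/2 = 19958400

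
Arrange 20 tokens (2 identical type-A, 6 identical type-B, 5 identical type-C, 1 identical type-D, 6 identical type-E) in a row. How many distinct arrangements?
20! / (2! × 6! × 5! × 1! × 6!) = 19554575040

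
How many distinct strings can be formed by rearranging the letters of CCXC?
4! / (3! × 1!) = 4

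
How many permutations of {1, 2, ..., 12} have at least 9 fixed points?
Exactly j fixed points: C(12,j)·!(12-j); sum over j ≥ 9 (derangement numbers via !m = (m-1)·(!(m-1) + !(m-2)): !0..!3 = 1, 0, 1, 2). Σ_{j=9}^{12} C(12,j)·!(12-j) = C(12,9)·!3 + C(12,10)·!2 + C(12,11)·!1 + C(12,12)·!0 = 220·2 + 66·1 + 12·0 + 1·1 = 507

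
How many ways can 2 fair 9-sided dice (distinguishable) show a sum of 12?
Coefficient of x^12 in (x + x² + ... + x^9)^2. By inclusion-exclusion on dice exceeding 9: Σ_j (-1)^j C(2,j)·C(12-1-9j, 1) = C(2,0)·C(11,1) - C(2,1)·C(2,1) = 1·11 - 2·2 = 7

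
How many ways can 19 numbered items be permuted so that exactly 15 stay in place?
Choose the 15 fixed points C(19,15) = 3876, derange the rest: !4 = Σ_{j=0}^{4} (-1)^j·4!/j! = 24 - 24 + 12 - 4 + 1 = 9. Product = 3876 × 9 = 34884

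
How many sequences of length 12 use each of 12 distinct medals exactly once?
12! = 479001600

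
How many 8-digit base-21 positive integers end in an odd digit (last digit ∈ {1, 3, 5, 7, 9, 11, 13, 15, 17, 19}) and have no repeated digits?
Last∈{1,3,5,7,9,11,13,15,17,19}. Last=0: 0. Last nonzero: 10×19×P(19,6) = 3711657600. Total = 3711657600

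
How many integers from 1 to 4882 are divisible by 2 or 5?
⌊4882/2⌋ + ⌊4882/5⌋ - ⌊4882/10⌋ = 2441 + 976 - 488 = 2929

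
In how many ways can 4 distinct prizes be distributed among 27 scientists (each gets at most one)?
P(27,4) = 27!/(27-4)! = 421200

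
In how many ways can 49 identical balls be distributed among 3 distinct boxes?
C(49+3-1, 3-1) = C(51, 2) = 1275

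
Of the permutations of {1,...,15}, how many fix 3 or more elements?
Exactly j fixed points: C(15,j)·!(15-j); sum over j ≥ 3 (derangement numbers via !m = (m-1)·(!(m-1) + !(m-2)): !0..!12 = 1, 0, 1, 2, 9, 44, 265, 1854, 14833, 133496, 1334961, 14684570, 176214841). Σ_{j=3}^{15} C(15,j)·!(15-j) = C(15,3)·!12 + C(15,4)·!11 + C(15,5)·!10 + C(15,6)·!9 + C(15,7)·!8 + C(15,8)·!7 + C(15,9)·!6 + C(15,10)·!5 + C(15,11)·!4 + C(15,12)·!3 + C(15,13)·!2 + C(15,14)·!1 + C(15,15)·!0 = 455·176214841 + 1365·14684570 + 3003·1334961 + 5005·133496 + 6435·14833 + 6435·1854 + 5005·265 + 3003·44 + 1365·9 + 455·2 + 105·1 + 15·0 + 1·1 = 105008078671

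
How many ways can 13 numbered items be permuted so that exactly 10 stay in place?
Choose the 10 fixed points C(13,10) = 286, derange the rest: !3 = Σ_{j=0}^{3} (-1)^j·3!/j! = 6 - 6 + 3 - 1 = 2. Product = 286 × 2 = 572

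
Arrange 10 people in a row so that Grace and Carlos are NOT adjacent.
Total - adjacent = 10! - (10-1)!×2 = 3628800 - 725760 = 2903040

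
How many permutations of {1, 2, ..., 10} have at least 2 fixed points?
Exactly j fixed points: C(10,j)·!(10-j); sum over j ≥ 2 (derangement numbers via !m = (m-1)·(!(m-1) + !(m-2)): !0..!8 = 1, 0, 1, 2, 9, 44, 265, 1854, 14833). Σ_{j=2}^{10} C(10,j)·!(10-j) = C(10,2)·!8 + C(10,3)·!7 + C(10,4)·!6 + C(10,5)·!5 + C(10,6)·!4 + C(10,7)·!3 + C(10,8)·!2 + C(10,9)·!1 + C(10,10)·!0 = 45·14833 + 120·1854 + 210·265 + 252·44 + 210·9 + 120·2 + 45·1 + 10·0 + 1·1 = 958879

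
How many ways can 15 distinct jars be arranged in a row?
15! = 1307674368000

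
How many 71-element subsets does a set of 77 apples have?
C(77,71) = 77!/(71!×6!) = 237093780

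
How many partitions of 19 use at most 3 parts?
By conjugation, equals partitions of 19 into parts ≤ 3. Let r_j(i) = number of partitions of i into parts ≤ j, for i = 0..19. r_1(i) = 1 for all i; r_j(i) = r_{j-1}(i) + r_j(i-j). Rows j = 2..3: ≤2: 1 1 2 2 3 3 4 4 5 5 6 6 7 7 8 8 9 9 10 10; ≤3: 1 1 2 3 4 5 7 8 10 12 14 16 19 21 24 27 30 33 37 40. r_3(19) = 40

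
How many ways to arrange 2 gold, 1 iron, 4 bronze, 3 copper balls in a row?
10! / (2! × 1! × 4! × 3!) = 12600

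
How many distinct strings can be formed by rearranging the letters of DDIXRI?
6! / (2! × 1! × 2! × 1!) = 180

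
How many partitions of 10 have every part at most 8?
Let r_j(i) = number of partitions of i into parts ≤ j, for i = 0..10. r_1(i) = 1 for all i; r_j(i) = r_{j-1}(i) + r_j(i-j). Rows j = 2..8: ≤2: 1 1 2 2 3 3 4 4 5 5 6; ≤3: 1 1 2 3 4 5 7 8 10 12 14; ≤4: 1 1 2 3 5 6 9 11 15 18 23; ≤5: 1 1 2 3 5 7 10 13 18 23 30; ≤6: 1 1 2 3 5 7 11 14 20 26 35; ≤7: 1 1 2 3 5 7 11 15 21 28 38; ≤8: 1 1 2 3 5 7 11 15 22 29 40. r_8(10) = 40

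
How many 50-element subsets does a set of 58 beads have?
C(58,50) = 58!/(50!×8!) = 1916797311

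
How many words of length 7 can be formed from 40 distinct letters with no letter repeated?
P(40,7) = 40!/(40-7)! = 93963542400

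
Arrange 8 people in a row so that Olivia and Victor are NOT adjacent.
Total - adjacent = 8! - (8-1)!×2 = 40320 - 10080 = 30240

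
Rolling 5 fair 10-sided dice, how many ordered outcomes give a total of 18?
Coefficient of x^18 in (x + x² + ... + x^10)^5. By inclusion-exclusion on dice exceeding 10: Σ_j (-1)^j C(5,j)·C(18-1-10j, 4) = C(5,0)·C(17,4) - C(5,1)·C(7,4) = 1·2380 - 5·35 = 2205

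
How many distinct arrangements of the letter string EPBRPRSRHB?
10! / (2! × 3! × 1! × 1! × 1! × 2!) = 151200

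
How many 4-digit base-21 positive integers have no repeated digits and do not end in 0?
Last digit: 20 nonzero choices. First digit: 19 (nonzero, ≠last). Middle 2: P(19,2) = 342. Total = 129960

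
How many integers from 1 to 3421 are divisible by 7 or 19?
⌊3421/7⌋ + ⌊3421/19⌋ - ⌊3421/133⌋ = 488 + 180 - 25 = 643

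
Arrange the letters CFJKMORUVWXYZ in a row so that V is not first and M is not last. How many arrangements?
By inclusion-exclusion: 13! - 2×(13-1)! + (13-2)! = 6227020800 - 958003200 + 39916800 = 5308934400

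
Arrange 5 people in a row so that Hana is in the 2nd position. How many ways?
Fix one position: (5-1)! = 24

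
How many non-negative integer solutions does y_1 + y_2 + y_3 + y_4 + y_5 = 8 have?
C(8+5-1, 5-1) = C(12, 4) = 495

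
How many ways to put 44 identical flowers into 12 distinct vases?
C(44+12-1, 12-1) = C(55, 11) = 119653565850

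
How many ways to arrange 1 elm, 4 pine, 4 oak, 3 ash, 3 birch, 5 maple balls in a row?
20! / (1! × 4! × 4! × 3! × 3! × 5!) = 977728752000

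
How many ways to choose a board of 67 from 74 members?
C(74,67) = 74!/(67!×7!) = 1799579064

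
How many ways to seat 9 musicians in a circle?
Circular: fix one position, arrange the rest. (9-1)! = 40320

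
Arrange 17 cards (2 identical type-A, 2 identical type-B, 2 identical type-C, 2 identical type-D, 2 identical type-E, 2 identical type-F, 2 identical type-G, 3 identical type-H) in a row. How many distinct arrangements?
17! / (2! × 2! × 2! × 2! × 2! × 2! × 2! × 3!) = 463134672000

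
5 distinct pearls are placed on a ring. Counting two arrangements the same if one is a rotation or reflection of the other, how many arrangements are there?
(5-1)!/2 = 24/2 = 12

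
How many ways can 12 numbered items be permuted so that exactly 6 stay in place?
Choose the 6 fixed points C(12,6) = 924, derange the rest: !6 = Σ_{j=0}^{6} (-1)^j·6!/j! = 720 - 720 + 360 - 120 + 30 - 6 + 1 = 265. Product = 924 × 265 = 244860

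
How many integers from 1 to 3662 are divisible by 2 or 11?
⌊3662/2⌋ + ⌊3662/11⌋ - ⌊3662/22⌋ = 1831 + 332 - 166 = 1997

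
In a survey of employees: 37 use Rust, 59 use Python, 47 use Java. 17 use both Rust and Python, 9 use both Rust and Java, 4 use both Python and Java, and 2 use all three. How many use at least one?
|A∪B∪C| = 37+59+47-17-9-4+2 = 115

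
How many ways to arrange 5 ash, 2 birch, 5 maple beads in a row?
12! / (5! × 2! × 5!) = 16632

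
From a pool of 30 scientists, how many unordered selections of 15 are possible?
C(30,15) = 30!/(15!×15!) = 155117520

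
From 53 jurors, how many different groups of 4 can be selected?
C(53,4) = 53!/(4!×49!) = 292825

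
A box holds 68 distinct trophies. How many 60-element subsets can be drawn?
C(68,60) = 68!/(60!×8!) = 7392009768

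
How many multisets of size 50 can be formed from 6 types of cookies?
C(50+6-1, 6-1) = C(55, 5) = 3478761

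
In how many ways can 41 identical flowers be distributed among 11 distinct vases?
C(41+11-1, 11-1) = C(51, 10) = 12777711870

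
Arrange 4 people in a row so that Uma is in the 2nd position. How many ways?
Fix one position: (4-1)! = 6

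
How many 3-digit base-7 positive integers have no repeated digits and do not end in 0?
Last digit: 6 nonzero choices. First digit: 5 (nonzero, ≠last). Middle 1: P(5,1) = 5. Total = 150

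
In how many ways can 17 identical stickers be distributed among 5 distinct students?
C(17+5-1, 5-1) = C(21, 4) = 5985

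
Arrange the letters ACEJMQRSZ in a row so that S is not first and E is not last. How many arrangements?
By inclusion-exclusion: 9! - 2×(9-1)! + (9-2)! = 362880 - 80640 + 5040 = 287280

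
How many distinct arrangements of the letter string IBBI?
4! / (2! × 2!) = 6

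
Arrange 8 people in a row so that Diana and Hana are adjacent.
Treat as block: (8-1)! × 2! = 5040 × 2 = 10080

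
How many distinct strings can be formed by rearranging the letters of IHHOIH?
6! / (2! × 3! × 1!) = 60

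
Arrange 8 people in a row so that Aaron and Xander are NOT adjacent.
Total - adjacent = 8! - (8-1)!×2 = 40320 - 10080 = 30240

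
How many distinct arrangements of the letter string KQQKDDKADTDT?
12! / (2! × 3! × 4! × 2! × 1!) = 831600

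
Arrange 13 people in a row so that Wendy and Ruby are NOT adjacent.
Total - adjacent = 13! - (13-1)!×2 = 6227020800 - 958003200 = 5269017600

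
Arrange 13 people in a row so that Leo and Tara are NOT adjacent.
Total - adjacent = 13! - (13-1)!×2 = 6227020800 - 958003200 = 5269017600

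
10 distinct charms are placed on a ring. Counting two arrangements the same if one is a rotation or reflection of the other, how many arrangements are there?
(10-1)!/2 = 362880/2 = 181440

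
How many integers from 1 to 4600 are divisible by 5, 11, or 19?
⌊4600/5⌋+⌊4600/11⌋+⌊4600/19⌋ - ⌊4600/55⌋-⌊4600/95⌋-⌊4600/209⌋ + ⌊4600/1045⌋ = 920+418+242 - 83-48-22 + 4 = 1431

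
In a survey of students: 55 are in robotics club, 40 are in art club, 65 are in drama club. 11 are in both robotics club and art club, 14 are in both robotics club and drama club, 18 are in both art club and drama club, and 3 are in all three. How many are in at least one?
|A∪B∪C| = 55+40+65-11-14-18+3 = 120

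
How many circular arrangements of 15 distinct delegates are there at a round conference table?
Circular: fix one position, arrange the rest. (15-1)! = 87178291200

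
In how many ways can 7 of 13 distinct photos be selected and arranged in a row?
P(13,7) = 13!/(13-7)! = 8648640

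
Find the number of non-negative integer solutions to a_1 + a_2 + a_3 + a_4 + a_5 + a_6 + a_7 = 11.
C(11+7-1, 7-1) = C(17, 6) = 12376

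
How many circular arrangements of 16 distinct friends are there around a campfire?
Circular: fix one position, arrange the rest. (16-1)! = 1307674368000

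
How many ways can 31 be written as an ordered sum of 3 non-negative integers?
C(31+3-1, 3-1) = C(33, 2) = 528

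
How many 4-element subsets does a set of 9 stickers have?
C(9,4) = 9!/(4!×5!) = 126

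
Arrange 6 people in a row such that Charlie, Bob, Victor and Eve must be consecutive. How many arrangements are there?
Treat the 4 as one block: (6-4+1)! × 4! = 6 × 24 = 144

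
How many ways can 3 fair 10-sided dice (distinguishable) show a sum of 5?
Coefficient of x^5 in (x + x² + ... + x^10)^3. By inclusion-exclusion on dice exceeding 10: Σ_j (-1)^j C(3,j)·C(5-1-10j, 2) = C(3,0)·C(4,2) = 1·6 = 6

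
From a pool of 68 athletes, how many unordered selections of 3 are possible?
C(68,3) = 68!/(3!×65!) = 50116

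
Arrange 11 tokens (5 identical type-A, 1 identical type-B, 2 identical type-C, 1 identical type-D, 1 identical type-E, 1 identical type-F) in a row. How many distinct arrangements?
11! / (5! × 1! × 2! × 1! × 1! × 1!) = 166320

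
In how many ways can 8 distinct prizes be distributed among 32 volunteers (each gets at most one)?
P(32,8) = 32!/(32-8)! = 424097856000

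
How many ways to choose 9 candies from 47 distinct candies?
C(47,9) = 47!/(9!×38!) = 1362649145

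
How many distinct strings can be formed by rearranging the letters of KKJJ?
4! / (2! × 2!) = 6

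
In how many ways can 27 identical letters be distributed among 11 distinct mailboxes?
C(27+11-1, 11-1) = C(37, 10) = 348330136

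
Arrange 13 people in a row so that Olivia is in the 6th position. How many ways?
Fix one position: (13-1)! = 479001600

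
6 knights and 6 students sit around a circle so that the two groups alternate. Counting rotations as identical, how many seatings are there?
Fix one of the knights: (6-1)! ways for the remaining knights, × 6! ways for the students = 120 × 720 = 86400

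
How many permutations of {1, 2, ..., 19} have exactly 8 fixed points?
Choose the 8 fixed points C(19,8) = 75582, derange the rest: !11 = Σ_{j=0}^{11} (-1)^j·11!/j! = 39916800 - 39916800 + 19958400 - 6652800 + 1663200 - 332640 + 55440 - 7920 + 990 - 110 + 11 - 1 = 14684570. Product = 75582 × 14684570 = 1109889169740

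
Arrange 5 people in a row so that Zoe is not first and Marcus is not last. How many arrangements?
By inclusion-exclusion: 5! - 2×(5-1)! + (5-2)! = 120 - 48 + 6 = 78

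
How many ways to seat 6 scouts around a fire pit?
Circular: fix one position, arrange the rest. (6-1)! = 120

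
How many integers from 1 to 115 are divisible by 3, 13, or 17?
⌊115/3⌋+⌊115/13⌋+⌊115/17⌋ - ⌊115/39⌋-⌊115/51⌋-⌊115/221⌋ + ⌊115/663⌋ = 38+8+6 - 2-2-0 + 0 = 48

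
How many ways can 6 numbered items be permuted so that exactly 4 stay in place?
Choose the 4 fixed points C(6,4) = 15, derange the rest: !2 = Σ_{j=0}^{2} (-1)^j·2!/j! = 2 - 2 + 1 = 1. Product = 15 × 1 = 15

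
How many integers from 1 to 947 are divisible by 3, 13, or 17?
⌊947/3⌋+⌊947/13⌋+⌊947/17⌋ - ⌊947/39⌋-⌊947/51⌋-⌊947/221⌋ + ⌊947/663⌋ = 315+72+55 - 24-18-4 + 1 = 397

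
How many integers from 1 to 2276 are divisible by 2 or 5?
⌊2276/2⌋ + ⌊2276/5⌋ - ⌊2276/10⌋ = 1138 + 455 - 227 = 1366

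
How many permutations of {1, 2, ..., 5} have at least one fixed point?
Complement of the derangements. !5 = Σ_{j=0}^{5} (-1)^j·5!/j! = 120 - 120 + 60 - 20 + 5 - 1 = 44. 5! - !5 = 120 - 44 = 76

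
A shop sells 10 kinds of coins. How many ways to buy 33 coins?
C(33+10-1, 10-1) = C(42, 9) = 445891810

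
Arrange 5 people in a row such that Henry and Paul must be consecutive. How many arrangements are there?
Treat the 2 as one block: (5-2+1)! × 2! = 24 × 2 = 48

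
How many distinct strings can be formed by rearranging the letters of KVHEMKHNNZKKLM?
14! / (1! × 4! × 2! × 1! × 1! × 2! × 1! × 2!) = 454053600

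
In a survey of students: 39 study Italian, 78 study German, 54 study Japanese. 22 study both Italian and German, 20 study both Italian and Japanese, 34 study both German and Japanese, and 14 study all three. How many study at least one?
|A∪B∪C| = 39+78+54-22-20-34+14 = 109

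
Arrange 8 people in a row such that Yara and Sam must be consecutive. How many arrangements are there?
Treat the 2 as one block: (8-2+1)! × 2! = 5040 × 2 = 10080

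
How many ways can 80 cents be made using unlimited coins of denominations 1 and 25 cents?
Coefficient of x^80 in 1/(1-x^1) · 1/(1-x^25). Use j coins of 25 for j = 0..⌊80/25⌋ = 3, the rest in 1s: 3 + 1 = 4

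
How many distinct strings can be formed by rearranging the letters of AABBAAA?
7! / (5! × 2!) = 21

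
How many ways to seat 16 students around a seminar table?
Circular: fix one position, arrange the rest. (16-1)! = 1307674368000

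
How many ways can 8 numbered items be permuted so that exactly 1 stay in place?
Choose the 1 fixed point C(8,1) = 8, derange the rest: !7 = Σ_{j=0}^{7} (-1)^j·7!/j! = 5040 - 5040 + 2520 - 840 + 210 - 42 + 7 - 1 = 1854. Product = 8 × 1854 = 14832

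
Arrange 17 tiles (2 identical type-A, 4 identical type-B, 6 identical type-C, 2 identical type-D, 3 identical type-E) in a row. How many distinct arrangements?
17! / (2! × 4! × 6! × 2! × 3!) = 857656800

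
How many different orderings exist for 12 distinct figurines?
12! = 479001600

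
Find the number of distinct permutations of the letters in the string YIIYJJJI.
8! / (3! × 3! × 2!) = 560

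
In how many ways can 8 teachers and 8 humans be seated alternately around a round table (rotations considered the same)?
Fix one of the teachers: (8-1)! ways for the remaining teachers, × 8! ways for the humans = 5040 × 40320 = 203212800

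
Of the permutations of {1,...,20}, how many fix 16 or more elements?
Exactly j fixed points: C(20,j)·!(20-j); sum over j ≥ 16 (derangement numbers via !m = (m-1)·(!(m-1) + !(m-2)): !0..!4 = 1, 0, 1, 2, 9). Σ_{j=16}^{20} C(20,j)·!(20-j) = C(20,16)·!4 + C(20,17)·!3 + C(20,18)·!2 + C(20,19)·!1 + C(20,20)·!0 = 4845·9 + 1140·2 + 190·1 + 20·0 + 1·1 = 46076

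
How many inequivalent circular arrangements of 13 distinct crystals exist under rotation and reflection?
(13-1)!/2 = 479001600/2 = 239500800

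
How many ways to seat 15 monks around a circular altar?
Circular: fix one position, arrange the rest. (15-1)! = 87178291200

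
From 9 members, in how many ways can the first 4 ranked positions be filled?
P(9,4) = 9!/(9-4)! = 3024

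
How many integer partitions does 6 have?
Pentagonal recurrence p(n) = p(n-1) + p(n-2) - p(n-5) - p(n-7) + p(n-12) + p(n-15) - ... gives p(0..5) = 1, 1, 2, 3, 5, 7. p(6) = p(5) + p(4) - p(1) = 7 + 5 - 1 = 11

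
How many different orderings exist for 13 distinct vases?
13! = 6227020800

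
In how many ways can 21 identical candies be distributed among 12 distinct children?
C(21+12-1, 12-1) = C(32, 11) = 129024480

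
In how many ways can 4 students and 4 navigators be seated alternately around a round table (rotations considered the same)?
Fix one of the students: (4-1)! ways for the remaining students, × 4! ways for the navigators = 6 × 24 = 144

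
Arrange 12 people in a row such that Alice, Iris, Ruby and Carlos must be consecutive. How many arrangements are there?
Treat the 4 as one block: (12-4+1)! × 4! = 362880 × 24 = 8709120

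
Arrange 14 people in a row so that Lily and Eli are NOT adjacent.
Total - adjacent = 14! - (14-1)!×2 = 87178291200 - 12454041600 = 74724249600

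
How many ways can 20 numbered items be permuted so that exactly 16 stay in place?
Choose the 16 fixed points C(20,16) = 4845, derange the rest: !4 = Σ_{j=0}^{4} (-1)^j·4!/j! = 24 - 24 + 12 - 4 + 1 = 9. Product = 4845 × 9 = 43605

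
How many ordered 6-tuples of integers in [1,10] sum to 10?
Coefficient of x^10 in (x + x² + ... + x^10)^6. By inclusion-exclusion on dice exceeding 10: Σ_j (-1)^j C(6,j)·C(10-1-10j, 5) = C(6,0)·C(9,5) = 1·126 = 126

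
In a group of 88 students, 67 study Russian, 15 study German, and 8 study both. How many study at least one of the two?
|A∪B| = |A| + |B| - |A∩B| = 67 + 15 - 8 = 74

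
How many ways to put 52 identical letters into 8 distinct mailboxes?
C(52+8-1, 8-1) = C(59, 7) = 341149446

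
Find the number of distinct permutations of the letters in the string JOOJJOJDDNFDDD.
14! / (1! × 4! × 5! × 3! × 1!) = 5045040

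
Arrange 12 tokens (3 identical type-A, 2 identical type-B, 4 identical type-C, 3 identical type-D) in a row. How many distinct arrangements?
12! / (3! × 2! × 4! × 3!) = 277200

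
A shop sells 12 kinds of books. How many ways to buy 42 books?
C(42+12-1, 12-1) = C(53, 11) = 76223753060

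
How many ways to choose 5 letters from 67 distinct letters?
C(67,5) = 67!/(5!×62!) = 9657648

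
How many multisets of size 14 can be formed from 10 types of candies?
C(14+10-1, 10-1) = C(23, 9) = 817190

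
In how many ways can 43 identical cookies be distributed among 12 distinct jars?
C(43+12-1, 12-1) = C(54, 11) = 95722852680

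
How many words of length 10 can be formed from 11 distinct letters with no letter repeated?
P(11,10) = 11!/(11-10)! = 39916800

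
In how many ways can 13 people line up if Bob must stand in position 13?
Fix one position: (13-1)! = 479001600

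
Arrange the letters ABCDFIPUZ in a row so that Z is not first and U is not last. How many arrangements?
By inclusion-exclusion: 9! - 2×(9-1)! + (9-2)! = 362880 - 80640 + 5040 = 287280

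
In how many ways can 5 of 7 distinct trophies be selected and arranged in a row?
P(7,5) = 7!/(7-5)! = 2520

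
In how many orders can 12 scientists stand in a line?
12! = 479001600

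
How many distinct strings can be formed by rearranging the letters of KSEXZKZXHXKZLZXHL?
17! / (2! × 3! × 1! × 4! × 4! × 1! × 2!) = 25729704000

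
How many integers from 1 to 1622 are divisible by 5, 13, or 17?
⌊1622/5⌋+⌊1622/13⌋+⌊1622/17⌋ - ⌊1622/65⌋-⌊1622/85⌋-⌊1622/221⌋ + ⌊1622/1105⌋ = 324+124+95 - 24-19-7 + 1 = 494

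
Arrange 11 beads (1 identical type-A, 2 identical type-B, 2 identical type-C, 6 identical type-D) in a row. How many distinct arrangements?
11! / (1! × 2! × 2! × 6!) = 13860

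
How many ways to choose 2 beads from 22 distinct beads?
C(22,2) = 22!/(2!×20!) = 231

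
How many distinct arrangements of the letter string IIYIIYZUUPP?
11! / (2! × 2! × 4! × 2! × 1!) = 207900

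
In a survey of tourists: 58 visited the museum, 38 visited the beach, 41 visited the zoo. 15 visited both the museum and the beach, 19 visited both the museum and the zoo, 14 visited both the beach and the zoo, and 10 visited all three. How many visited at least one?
|A∪B∪C| = 58+38+41-15-19-14+10 = 99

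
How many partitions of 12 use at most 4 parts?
By conjugation, equals partitions of 12 into parts ≤ 4. Let r_j(i) = number of partitions of i into parts ≤ j, for i = 0..12. r_1(i) = 1 for all i; r_j(i) = r_{j-1}(i) + r_j(i-j). Rows j = 2..4: ≤2: 1 1 2 2 3 3 4 4 5 5 6 6 7; ≤3: 1 1 2 3 4 5 7 8 10 12 14 16 19; ≤4: 1 1 2 3 5 6 9 11 15 18 23 27 34. r_4(12) = 34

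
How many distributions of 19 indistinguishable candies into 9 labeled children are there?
C(19+9-1, 9-1) = C(27, 8) = 2220075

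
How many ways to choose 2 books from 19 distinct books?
C(19,2) = 19!/(2!×17!) = 171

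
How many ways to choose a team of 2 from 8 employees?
C(8,2) = 8!/(2!×6!) = 28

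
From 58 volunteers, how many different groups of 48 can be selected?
C(58,48) = 58!/(48!×10!) = 52179482355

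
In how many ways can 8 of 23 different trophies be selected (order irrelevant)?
C(23,8) = 23!/(8!×15!) = 490314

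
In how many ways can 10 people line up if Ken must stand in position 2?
Fix one position: (10-1)! = 362880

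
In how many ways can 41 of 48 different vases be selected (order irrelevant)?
C(48,41) = 48!/(41!×7!) = 73629072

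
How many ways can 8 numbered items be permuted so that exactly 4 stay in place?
Choose the 4 fixed points C(8,4) = 70, derange the rest: !4 = Σ_{j=0}^{4} (-1)^j·4!/j! = 24 - 24 + 12 - 4 + 1 = 9. Product = 70 × 9 = 630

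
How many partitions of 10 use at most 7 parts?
By conjugation, equals partitions of 10 into parts ≤ 7. Let r_j(i) = number of partitions of i into parts ≤ j, for i = 0..10. r_1(i) = 1 for all i; r_j(i) = r_{j-1}(i) + r_j(i-j). Rows j = 2..7: ≤2: 1 1 2 2 3 3 4 4 5 5 6; ≤3: 1 1 2 3 4 5 7 8 10 12 14; ≤4: 1 1 2 3 5 6 9 11 15 18 23; ≤5: 1 1 2 3 5 7 10 13 18 23 30; ≤6: 1 1 2 3 5 7 11 14 20 26 35; ≤7: 1 1 2 3 5 7 11 15 21 28 38. r_7(10) = 38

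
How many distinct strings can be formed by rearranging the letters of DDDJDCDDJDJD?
12! / (8! × 1! × 3!) = 1980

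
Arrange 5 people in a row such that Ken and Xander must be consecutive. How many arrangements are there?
Treat the 2 as one block: (5-2+1)! × 2! = 24 × 2 = 48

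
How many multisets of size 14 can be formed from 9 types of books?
C(14+9-1, 9-1) = C(22, 8) = 319770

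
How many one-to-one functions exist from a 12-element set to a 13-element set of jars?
P(13,12) = 13!/(13-12)! = 6227020800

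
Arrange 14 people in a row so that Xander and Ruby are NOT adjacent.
Total - adjacent = 14! - (14-1)!×2 = 87178291200 - 12454041600 = 74724249600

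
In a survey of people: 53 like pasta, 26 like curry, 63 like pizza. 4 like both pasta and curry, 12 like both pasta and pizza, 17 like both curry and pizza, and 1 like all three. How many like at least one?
|A∪B∪C| = 53+26+63-4-12-17+1 = 110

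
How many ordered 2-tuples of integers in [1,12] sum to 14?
Coefficient of x^14 in (x + x² + ... + x^12)^2. By inclusion-exclusion on dice exceeding 12: Σ_j (-1)^j C(2,j)·C(14-1-12j, 1) = C(2,0)·C(13,1) - C(2,1)·C(1,1) = 1·13 - 2·1 = 11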